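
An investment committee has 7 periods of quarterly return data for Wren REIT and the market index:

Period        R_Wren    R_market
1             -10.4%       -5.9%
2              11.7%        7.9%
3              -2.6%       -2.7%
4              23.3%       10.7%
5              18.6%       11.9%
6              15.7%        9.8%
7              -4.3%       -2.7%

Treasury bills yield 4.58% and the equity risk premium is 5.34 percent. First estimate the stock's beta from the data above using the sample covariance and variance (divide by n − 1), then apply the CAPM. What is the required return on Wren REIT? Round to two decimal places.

13.61%

Mean R_i = (-10.4 + 11.7 − 2.6 + 23.3 + 18.6 + 15.7 − 4.3) / 7 = 7.4286%
Mean R_m = (-5.9 + 7.9 − 2.7 + 10.7 + 11.9 + 9.8 − 2.7) / 7 = 4.1429%
Σ(R_i − R̄_i)(R_m − R̄_m) = 581.5014  ⇒  Cov = 581.5014 / 6 = 96.9169
Σ(R_m − R̄_m)² = 343.7971  ⇒  Var(R_m) = 343.7971 / 6 = 57.2995
β = Cov / Var(R_m) = 96.9169 / 57.2995 = 1.6914
E(R) = R_f + β × MRP = 4.58% + 1.6914 × 5.34% = 13.61%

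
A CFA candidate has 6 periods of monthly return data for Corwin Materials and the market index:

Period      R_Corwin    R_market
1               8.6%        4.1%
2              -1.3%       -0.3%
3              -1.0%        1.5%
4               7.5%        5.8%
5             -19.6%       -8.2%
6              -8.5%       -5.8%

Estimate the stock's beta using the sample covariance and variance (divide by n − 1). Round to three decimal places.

1.844

Mean R_i = (8.6 − 1.3 − 1.0 + 7.5 − 19.6 − 8.5) / 6 = -2.3833%
Mean R_m = (4.1 − 0.3 + 1.5 + 5.8 − 8.2 − 5.8) / 6 = -0.4833%
Σ(R_i − R̄_i)(R_m − R̄_m) = 280.7583  ⇒  Cov = 280.7583 / 5 = 56.1517
Σ(R_m − R̄_m)² = 152.2683  ⇒  Var(R_m) = 152.2683 / 5 = 30.4537
β = Cov / Var(R_m) = 56.1517 / 30.4537 = 1.8438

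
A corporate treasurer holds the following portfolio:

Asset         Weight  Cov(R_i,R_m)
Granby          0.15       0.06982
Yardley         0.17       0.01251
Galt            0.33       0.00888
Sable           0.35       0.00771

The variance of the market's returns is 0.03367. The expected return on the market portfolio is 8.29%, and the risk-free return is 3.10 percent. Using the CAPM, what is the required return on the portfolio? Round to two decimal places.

5.91%

β_Granby = 0.06982 / 0.03367 = 2.0737
β_Yardley = 0.01251 / 0.03367 = 0.3715
β_Galt = 0.00888 / 0.03367 = 0.2637
β_Sable = 0.00771 / 0.03367 = 0.2290
β_P = Σ w_i β_i = 0.15×2.0737 + 0.17×0.3715 + 0.33×0.2637 + 0.35×0.2290 = 0.5414
MRP = 8.29% − 3.10% = 5.19%
E(R_P) = R_f + β_P × MRP = 3.10% + 0.5414 × 5.19% = 5.91%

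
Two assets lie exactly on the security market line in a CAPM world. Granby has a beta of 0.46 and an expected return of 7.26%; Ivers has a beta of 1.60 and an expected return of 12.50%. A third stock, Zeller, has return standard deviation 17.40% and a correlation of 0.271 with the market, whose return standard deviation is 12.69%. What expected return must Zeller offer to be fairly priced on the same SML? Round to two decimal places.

6.85%

MRP = (12.50% − 7.26%) / (1.60 − 0.46) = 4.5965%
R_f = 7.26% − 0.46 × 4.5965% = 5.1456%
β_Zeller = ρ·σ_i/σ_m = 0.271 × 17.40 / 12.69 = 0.3716
E(R_Zeller) = R_f + β × MRP = 5.1456% + 0.3716 × 4.5965% = 6.85%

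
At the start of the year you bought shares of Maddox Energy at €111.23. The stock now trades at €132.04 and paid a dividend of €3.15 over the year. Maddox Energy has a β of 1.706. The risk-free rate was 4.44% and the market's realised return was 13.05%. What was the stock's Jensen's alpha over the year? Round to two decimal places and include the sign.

Realised HPR = (P1 + D1 − P0) / P0 = (132.04 + 3.15 − 111.23) / 111.23 = 23.96 / 111.23 = 21.5410%
MRP = 13.05% − 4.44% = 8.61%
CAPM required = R_f + β·MRP = 4.44% + 1.706 × 8.61% = 19.12866%
α = realised − required = 21.5410% − 19.12866% = +2.41%

+2.41%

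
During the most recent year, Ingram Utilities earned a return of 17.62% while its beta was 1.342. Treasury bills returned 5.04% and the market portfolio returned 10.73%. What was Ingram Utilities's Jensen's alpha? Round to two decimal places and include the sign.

+4.94%

Market excess return = 10.73% − 5.04% = 5.69%
CAPM benchmark = R_f + β(R_m − R_f) = 5.04% + 1.342 × 5.69% = 12.67598%
α = actual − benchmark = 17.62% − 12.67598% = +4.94%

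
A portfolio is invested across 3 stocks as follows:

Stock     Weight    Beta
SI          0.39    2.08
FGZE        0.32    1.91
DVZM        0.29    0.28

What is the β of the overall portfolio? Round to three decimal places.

β_P = Σ w_i β_i = 0.39×2.08 + 0.32×1.91 + 0.29×0.28 = 1.5036

1.504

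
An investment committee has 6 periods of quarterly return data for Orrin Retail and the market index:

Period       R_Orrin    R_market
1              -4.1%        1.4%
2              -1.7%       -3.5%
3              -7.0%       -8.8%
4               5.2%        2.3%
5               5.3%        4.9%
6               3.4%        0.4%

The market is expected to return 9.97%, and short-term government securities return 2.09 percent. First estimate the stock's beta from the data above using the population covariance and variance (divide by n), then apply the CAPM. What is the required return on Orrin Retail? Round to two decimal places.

Mean R_i = (-4.1 − 1.7 − 7.0 + 5.2 + 5.3 + 3.4) / 6 = 0.1833%
Mean R_m = (1.4 − 3.5 − 8.8 + 2.3 + 4.9 + 0.4) / 6 = -0.5500%
Σ(R_i − R̄_i)(R_m − R̄_m) = 101.7050  ⇒  Cov = 101.7050 / 6 = 16.9508
Σ(R_m − R̄_m)² = 119.2950  ⇒  Var(R_m) = 119.2950 / 6 = 19.8825
β = Cov / Var(R_m) = 16.9508 / 19.8825 = 0.8525
MRP = 9.97% − 2.09% = 7.88%
E(R) = R_f + β × MRP = 2.09% + 0.8525 × 7.88% = 8.81%

8.81%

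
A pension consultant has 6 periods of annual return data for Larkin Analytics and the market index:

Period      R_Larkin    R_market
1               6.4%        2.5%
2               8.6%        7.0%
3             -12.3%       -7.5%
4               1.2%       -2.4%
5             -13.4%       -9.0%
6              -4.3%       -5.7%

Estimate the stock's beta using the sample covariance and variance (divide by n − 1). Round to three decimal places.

1.432

Mean R_i = (6.4 + 8.6 − 12.3 + 1.2 − 13.4 − 4.3) / 6 = -2.3000%
Mean R_m = (2.5 + 7.0 − 7.5 − 2.4 − 9.0 − 5.7) / 6 = -2.5167%
Σ(R_i − R̄_i)(R_m − R̄_m) = 275.9500  ⇒  Cov = 275.9500 / 5 = 55.1900
Σ(R_m − R̄_m)² = 192.7483  ⇒  Var(R_m) = 192.7483 / 5 = 38.5497
β = Cov / Var(R_m) = 55.1900 / 38.5497 = 1.4317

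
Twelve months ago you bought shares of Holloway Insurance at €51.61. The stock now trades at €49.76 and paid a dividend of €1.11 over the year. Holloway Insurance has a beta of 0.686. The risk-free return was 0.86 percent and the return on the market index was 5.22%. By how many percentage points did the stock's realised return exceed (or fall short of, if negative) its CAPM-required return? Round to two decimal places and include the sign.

Realised HPR = (P1 + D1 − P0) / P0 = (49.76 + 1.11 − 51.61) / 51.61 = -0.74 / 51.61 = -1.4338%
MRP = 5.22% − 0.86% = 4.36%
CAPM required = R_f + β·MRP = 0.86% + 0.686 × 4.36% = 3.85096%
α = realised − required = -1.4338% − 3.85096% = -5.28%

-5.28%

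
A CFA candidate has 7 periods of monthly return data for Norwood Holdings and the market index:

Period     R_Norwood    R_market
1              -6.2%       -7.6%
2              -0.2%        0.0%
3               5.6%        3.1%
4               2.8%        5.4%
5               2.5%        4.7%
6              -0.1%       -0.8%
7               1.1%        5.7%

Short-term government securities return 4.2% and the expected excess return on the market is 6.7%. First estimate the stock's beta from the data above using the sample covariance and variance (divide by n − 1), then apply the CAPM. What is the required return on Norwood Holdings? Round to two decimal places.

8.61%

Mean R_i = (-6.2 − 0.2 + 5.6 + 2.8 + 2.5 − 0.1 + 1.1) / 7 = 0.7857%
Mean R_m = (-7.6 + 0.0 + 3.1 + 5.4 + 4.7 − 0.8 + 5.7) / 7 = 1.5000%
Σ(R_i − R̄_i)(R_m − R̄_m) = 89.4500  ⇒  Cov = 89.4500 / 6 = 14.9083
Σ(R_m − R̄_m)² = 136.0000  ⇒  Var(R_m) = 136.0000 / 6 = 22.6667
β = Cov / Var(R_m) = 14.9083 / 22.6667 = 0.6577
E(R) = R_f + β × MRP = 4.2% + 0.6577 × 6.7% = 8.61%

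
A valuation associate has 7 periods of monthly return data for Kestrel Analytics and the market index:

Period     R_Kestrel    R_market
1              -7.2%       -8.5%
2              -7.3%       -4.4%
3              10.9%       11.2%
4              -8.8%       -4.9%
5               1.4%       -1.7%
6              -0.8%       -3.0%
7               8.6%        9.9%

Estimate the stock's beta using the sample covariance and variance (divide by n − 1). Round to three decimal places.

0.978

Mean R_i = (-7.2 − 7.3 + 10.9 − 8.8 + 1.4 − 0.8 + 8.6) / 7 = -0.4571%
Mean R_m = (-8.5 − 4.4 + 11.2 − 4.9 − 1.7 − 3.0 + 9.9) / 7 = -0.2000%
Σ(R_i − R̄_i)(R_m − R̄_m) = 343.0400  ⇒  Cov = 343.0400 / 6 = 57.1733
Σ(R_m − R̄_m)² = 350.6800  ⇒  Var(R_m) = 350.6800 / 6 = 58.4467
β = Cov / Var(R_m) = 57.1733 / 58.4467 = 0.9782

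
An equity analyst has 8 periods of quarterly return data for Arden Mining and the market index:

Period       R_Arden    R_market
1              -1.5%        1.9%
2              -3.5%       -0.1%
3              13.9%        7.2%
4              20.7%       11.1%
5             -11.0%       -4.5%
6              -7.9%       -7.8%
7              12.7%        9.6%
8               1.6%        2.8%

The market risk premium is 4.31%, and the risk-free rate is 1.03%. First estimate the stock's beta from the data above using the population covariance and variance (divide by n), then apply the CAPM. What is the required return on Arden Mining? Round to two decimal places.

Mean R_i = (-1.5 − 3.5 + 13.9 + 20.7 − 11.0 − 7.9 + 12.7 + 1.6) / 8 = 3.1250%
Mean R_m = (1.9 − 0.1 + 7.2 + 11.1 − 4.5 − 7.8 + 9.6 + 2.8) / 8 = 2.5250%
Σ(R_i − R̄_i)(R_m − R̄_m) = 501.7450  ⇒  Cov = 501.7450 / 8 = 62.7181
Σ(R_m − R̄_m)² = 308.7550  ⇒  Var(R_m) = 308.7550 / 8 = 38.5944
β = Cov / Var(R_m) = 62.7181 / 38.5944 = 1.6251
E(R) = R_f + β × MRP = 1.03% + 1.6251 × 4.31% = 8.03%

8.03%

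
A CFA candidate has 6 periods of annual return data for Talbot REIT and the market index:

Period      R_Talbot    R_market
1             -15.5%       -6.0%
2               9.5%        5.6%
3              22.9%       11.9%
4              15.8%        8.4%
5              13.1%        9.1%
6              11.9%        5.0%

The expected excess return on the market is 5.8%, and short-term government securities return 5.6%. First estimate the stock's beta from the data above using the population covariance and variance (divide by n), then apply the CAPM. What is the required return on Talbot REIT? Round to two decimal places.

Mean R_i = (-15.5 + 9.5 + 22.9 + 15.8 + 13.1 + 11.9) / 6 = 9.6167%
Mean R_m = (-6.0 + 5.6 + 11.9 + 8.4 + 9.1 + 5.0) / 6 = 5.6667%
Σ(R_i − R̄_i)(R_m − R̄_m) = 403.1733  ⇒  Cov = 403.1733 / 6 = 67.1956
Σ(R_m − R̄_m)² = 194.6733  ⇒  Var(R_m) = 194.6733 / 6 = 32.4456
β = Cov / Var(R_m) = 67.1956 / 32.4456 = 2.0710
E(R) = R_f + β × MRP = 5.6% + 2.0710 × 5.8% = 17.61%

17.61%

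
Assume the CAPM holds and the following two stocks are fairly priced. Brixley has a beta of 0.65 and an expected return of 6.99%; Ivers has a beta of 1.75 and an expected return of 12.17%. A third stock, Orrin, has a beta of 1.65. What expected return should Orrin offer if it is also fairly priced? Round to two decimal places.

MRP (SML slope) = (12.17% − 6.99%) / (1.75 − 0.65) = 5.18% / 1.10 = 4.7091%
R_f (intercept) = 6.99% − 0.65 × 4.7091% = 3.9291%
E(R_Orrin) = R_f + β × MRP = 3.9291% + 1.65 × 4.7091% = 11.70%

11.70%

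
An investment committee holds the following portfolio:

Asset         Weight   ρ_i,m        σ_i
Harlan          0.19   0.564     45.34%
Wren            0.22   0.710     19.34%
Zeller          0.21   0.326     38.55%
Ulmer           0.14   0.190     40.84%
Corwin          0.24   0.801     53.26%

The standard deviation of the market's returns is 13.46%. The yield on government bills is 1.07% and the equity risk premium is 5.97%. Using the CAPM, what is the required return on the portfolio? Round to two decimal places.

β_Harlan = 0.564 × 45.34% / 13.46% = 1.8998
β_Wren = 0.710 × 19.34% / 13.46% = 1.0202
β_Zeller = 0.326 × 38.55% / 13.46% = 0.9337
β_Ulmer = 0.190 × 40.84% / 13.46% = 0.5765
β_Corwin = 0.801 × 53.26% / 13.46% = 3.1695
β_P = Σ w_i β_i = 0.19×1.8998 + 0.22×1.0202 + 0.21×0.9337 + 0.14×0.5765 + 0.24×3.1695 = 1.6229
E(R_P) = R_f + β_P × MRP = 1.07% + 1.6229 × 5.97% = 10.76%

10.76%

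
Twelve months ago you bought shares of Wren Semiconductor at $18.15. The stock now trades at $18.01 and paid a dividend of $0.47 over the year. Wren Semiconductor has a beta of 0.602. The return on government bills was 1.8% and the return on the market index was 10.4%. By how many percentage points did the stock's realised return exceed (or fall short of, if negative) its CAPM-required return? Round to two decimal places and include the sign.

-5.16%

Realised HPR = (P1 + D1 − P0) / P0 = (18.01 + 0.47 − 18.15) / 18.15 = 0.33 / 18.15 = 1.8182%
MRP = 10.4% − 1.8% = 8.60%
CAPM required = R_f + β·MRP = 1.8% + 0.602 × 8.6% = 6.9772%
α = realised − required = 1.8182% − 6.9772% = -5.16%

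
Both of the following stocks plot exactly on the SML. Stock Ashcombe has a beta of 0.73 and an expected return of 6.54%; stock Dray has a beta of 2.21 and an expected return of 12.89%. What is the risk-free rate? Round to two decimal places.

3.41%

Both satisfy E(R) = R_f + β·MRP, so the slope of the SML is
MRP = (12.89% − 6.54%) / (2.21 − 0.73) = 6.35% / 1.48 = 4.2905%
R_f = E(R_Ashcombe) − β_Ashcombe·MRP = 6.54% − 0.73 × 4.2905% = 3.4079%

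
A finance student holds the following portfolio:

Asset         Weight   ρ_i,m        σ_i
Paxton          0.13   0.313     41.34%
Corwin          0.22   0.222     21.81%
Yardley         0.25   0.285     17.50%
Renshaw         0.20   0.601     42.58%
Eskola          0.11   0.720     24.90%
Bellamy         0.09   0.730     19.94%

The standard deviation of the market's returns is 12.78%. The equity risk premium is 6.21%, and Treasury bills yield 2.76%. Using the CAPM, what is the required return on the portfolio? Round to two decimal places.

β_Paxton = 0.313 × 41.34% / 12.78% = 1.0125
β_Corwin = 0.222 × 21.81% / 12.78% = 0.3789
β_Yardley = 0.285 × 17.50% / 12.78% = 0.3903
β_Renshaw = 0.601 × 42.58% / 12.78% = 2.0024
β_Eskola = 0.720 × 24.90% / 12.78% = 1.4028
β_Bellamy = 0.730 × 19.94% / 12.78% = 1.1390
β_P = Σ w_i β_i = 0.13×1.0125 + 0.22×0.3789 + 0.25×0.3903 + 0.20×2.0024 + 0.11×1.4028 + 0.09×1.1390 = 0.9699
E(R_P) = R_f + β_P × MRP = 2.76% + 0.9699 × 6.21% = 8.78%

8.78%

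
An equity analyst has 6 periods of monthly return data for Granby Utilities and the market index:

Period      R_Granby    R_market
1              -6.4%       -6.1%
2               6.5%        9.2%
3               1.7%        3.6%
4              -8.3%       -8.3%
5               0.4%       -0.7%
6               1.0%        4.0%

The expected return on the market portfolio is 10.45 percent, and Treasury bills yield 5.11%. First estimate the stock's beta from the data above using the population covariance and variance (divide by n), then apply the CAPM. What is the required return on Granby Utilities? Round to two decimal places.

9.46%

Mean R_i = (-6.4 + 6.5 + 1.7 − 8.3 + 0.4 + 1.0) / 6 = -0.8500%
Mean R_m = (-6.1 + 9.2 + 3.6 − 8.3 − 0.7 + 4.0) / 6 = 0.2833%
Σ(R_i − R̄_i)(R_m − R̄_m) = 179.0150  ⇒  Cov = 179.0150 / 6 = 29.8358
Σ(R_m − R̄_m)² = 219.7083  ⇒  Var(R_m) = 219.7083 / 6 = 36.6181
β = Cov / Var(R_m) = 29.8358 / 36.6181 = 0.8148
MRP = 10.45% − 5.11% = 5.34%
E(R) = R_f + β × MRP = 5.11% + 0.8148 × 5.34% = 9.46%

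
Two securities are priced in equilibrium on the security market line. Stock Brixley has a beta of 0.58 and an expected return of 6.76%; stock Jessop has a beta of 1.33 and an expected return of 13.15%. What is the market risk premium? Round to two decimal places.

8.52%

Both satisfy E(R) = R_f + β·MRP, so the slope of the SML is
MRP = (13.15% − 6.76%) / (1.33 − 0.58) = 6.39% / 0.75 = 8.5200%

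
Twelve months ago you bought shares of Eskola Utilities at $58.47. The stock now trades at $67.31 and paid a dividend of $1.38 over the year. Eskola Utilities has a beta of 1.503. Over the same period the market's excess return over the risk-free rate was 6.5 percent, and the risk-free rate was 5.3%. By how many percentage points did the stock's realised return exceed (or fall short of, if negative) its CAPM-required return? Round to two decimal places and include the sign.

+2.41%

Realised HPR = (P1 + D1 − P0) / P0 = (67.31 + 1.38 − 58.47) / 58.47 = 10.22 / 58.47 = 17.4790%
CAPM required = R_f + β·MRP = 5.3% + 1.503 × 6.5% = 15.0695%
α = realised − required = 17.4790% − 15.0695% = +2.41%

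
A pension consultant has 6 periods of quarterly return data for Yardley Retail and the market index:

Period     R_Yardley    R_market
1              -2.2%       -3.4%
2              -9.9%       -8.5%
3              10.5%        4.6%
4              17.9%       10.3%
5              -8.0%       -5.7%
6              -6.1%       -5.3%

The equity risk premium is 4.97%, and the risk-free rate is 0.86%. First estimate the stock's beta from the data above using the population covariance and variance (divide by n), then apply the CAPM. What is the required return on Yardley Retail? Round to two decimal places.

Mean R_i = (-2.2 − 9.9 + 10.5 + 17.9 − 8.0 − 6.1) / 6 = 0.3667%
Mean R_m = (-3.4 − 8.5 + 4.6 + 10.3 − 5.7 − 5.3) / 6 = -1.3333%
Σ(R_i − R̄_i)(R_m − R̄_m) = 405.1633  ⇒  Cov = 405.1633 / 6 = 67.5272
Σ(R_m − R̄_m)² = 260.9733  ⇒  Var(R_m) = 260.9733 / 6 = 43.4956
β = Cov / Var(R_m) = 67.5272 / 43.4956 = 1.5525
E(R) = R_f + β × MRP = 0.86% + 1.5525 × 4.97% = 8.58%

8.58%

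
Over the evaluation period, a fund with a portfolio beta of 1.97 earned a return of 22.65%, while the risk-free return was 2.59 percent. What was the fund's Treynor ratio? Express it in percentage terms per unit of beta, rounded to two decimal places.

10.18%

Treynor = (R_P − R_f) / β_P = (22.65% − 2.59%) / 1.9700 = 20.06% / 1.9700 = 10.18%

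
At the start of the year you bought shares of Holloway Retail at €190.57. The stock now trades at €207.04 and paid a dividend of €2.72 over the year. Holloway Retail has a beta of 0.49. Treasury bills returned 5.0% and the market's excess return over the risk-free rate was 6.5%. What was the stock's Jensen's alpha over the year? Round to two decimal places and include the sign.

Realised HPR = (P1 + D1 − P0) / P0 = (207.04 + 2.72 − 190.57) / 190.57 = 19.19 / 190.57 = 10.0698%
CAPM required = R_f + β·MRP = 5.0% + 0.49 × 6.5% = 8.1850%
α = realised − required = 10.0698% − 8.1850% = +1.88%

+1.88%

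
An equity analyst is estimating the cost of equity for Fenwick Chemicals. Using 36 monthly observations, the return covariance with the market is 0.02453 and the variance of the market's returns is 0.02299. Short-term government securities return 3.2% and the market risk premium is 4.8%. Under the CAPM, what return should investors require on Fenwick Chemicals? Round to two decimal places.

β = Cov(R_i, R_m) / Var(R_m) = 0.02453 / 0.02299 = 1.0670
E(R) = R_f + β × MRP = 3.2% + 1.0670 × 4.8% = 8.32%

8.32%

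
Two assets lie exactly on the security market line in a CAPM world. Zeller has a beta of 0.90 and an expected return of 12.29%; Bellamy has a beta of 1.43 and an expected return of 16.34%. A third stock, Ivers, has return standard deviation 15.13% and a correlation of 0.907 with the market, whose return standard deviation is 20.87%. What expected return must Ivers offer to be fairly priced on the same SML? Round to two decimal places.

MRP = (16.34% − 12.29%) / (1.43 − 0.90) = 7.6415%
R_f = 12.29% − 0.90 × 7.6415% = 5.4127%
β_Ivers = ρ·σ_i/σ_m = 0.907 × 15.13 / 20.87 = 0.6575
E(R_Ivers) = R_f + β × MRP = 5.4127% + 0.6575 × 7.6415% = 10.44%

10.44%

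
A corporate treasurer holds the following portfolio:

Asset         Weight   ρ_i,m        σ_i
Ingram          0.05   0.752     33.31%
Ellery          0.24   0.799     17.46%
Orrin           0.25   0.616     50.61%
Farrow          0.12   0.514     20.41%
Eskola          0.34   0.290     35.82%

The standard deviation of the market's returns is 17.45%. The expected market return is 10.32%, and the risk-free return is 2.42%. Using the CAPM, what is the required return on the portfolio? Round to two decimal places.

10.20%

β_Ingram = 0.752 × 33.31% / 17.45% = 1.4355
β_Ellery = 0.799 × 17.46% / 17.45% = 0.7995
β_Orrin = 0.616 × 50.61% / 17.45% = 1.7866
β_Farrow = 0.514 × 20.41% / 17.45% = 0.6012
β_Eskola = 0.290 × 35.82% / 17.45% = 0.5953
β_P = Σ w_i β_i = 0.05×1.4355 + 0.24×0.7995 + 0.25×1.7866 + 0.12×0.6012 + 0.34×0.5953 = 0.9849
MRP = 10.32% − 2.42% = 7.90%
E(R_P) = R_f + β_P × MRP = 2.42% + 0.9849 × 7.90% = 10.20%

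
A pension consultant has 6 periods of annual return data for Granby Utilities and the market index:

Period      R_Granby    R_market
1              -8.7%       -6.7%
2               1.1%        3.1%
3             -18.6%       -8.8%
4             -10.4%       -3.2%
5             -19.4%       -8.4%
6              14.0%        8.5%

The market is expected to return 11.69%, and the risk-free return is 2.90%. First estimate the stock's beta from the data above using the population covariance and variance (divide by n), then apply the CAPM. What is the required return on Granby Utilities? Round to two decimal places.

Mean R_i = (-8.7 + 1.1 − 18.6 − 10.4 − 19.4 + 14.0) / 6 = -7.0000%
Mean R_m = (-6.7 + 3.1 − 8.8 − 3.2 − 8.4 + 8.5) / 6 = -2.5833%
Σ(R_i − R̄_i)(R_m − R̄_m) = 432.1200  ⇒  Cov = 432.1200 / 6 = 72.0200
Σ(R_m − R̄_m)² = 244.9483  ⇒  Var(R_m) = 244.9483 / 6 = 40.8247
β = Cov / Var(R_m) = 72.0200 / 40.8247 = 1.7641
MRP = 11.69% − 2.90% = 8.79%
E(R) = R_f + β × MRP = 2.90% + 1.7641 × 8.79% = 18.41%

18.41%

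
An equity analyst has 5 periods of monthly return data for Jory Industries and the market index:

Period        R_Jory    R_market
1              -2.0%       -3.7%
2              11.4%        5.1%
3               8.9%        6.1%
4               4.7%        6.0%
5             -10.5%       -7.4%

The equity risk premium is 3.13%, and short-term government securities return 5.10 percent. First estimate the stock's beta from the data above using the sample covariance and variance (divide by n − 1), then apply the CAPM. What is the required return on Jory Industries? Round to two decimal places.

9.21%

Mean R_i = (-2.0 + 11.4 + 8.9 + 4.7 − 10.5) / 5 = 2.5000%
Mean R_m = (-3.7 + 5.1 + 6.1 + 6.0 − 7.4) / 5 = 1.2200%
Σ(R_i − R̄_i)(R_m − R̄_m) = 210.4800  ⇒  Cov = 210.4800 / 4 = 52.6200
Σ(R_m − R̄_m)² = 160.2280  ⇒  Var(R_m) = 160.2280 / 4 = 40.0570
β = Cov / Var(R_m) = 52.6200 / 40.0570 = 1.3136
E(R) = R_f + β × MRP = 5.10% + 1.3136 × 3.13% = 9.21%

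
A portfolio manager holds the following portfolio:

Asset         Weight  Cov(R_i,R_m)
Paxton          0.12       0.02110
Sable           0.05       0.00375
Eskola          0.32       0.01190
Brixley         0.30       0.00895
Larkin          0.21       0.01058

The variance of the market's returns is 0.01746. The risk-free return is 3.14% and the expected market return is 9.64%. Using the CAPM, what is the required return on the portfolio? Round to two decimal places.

7.40%

β_Paxton = 0.02110 / 0.01746 = 1.2085
β_Sable = 0.00375 / 0.01746 = 0.2148
β_Eskola = 0.01190 / 0.01746 = 0.6816
β_Brixley = 0.00895 / 0.01746 = 0.5126
β_Larkin = 0.01058 / 0.01746 = 0.6060
β_P = Σ w_i β_i = 0.12×1.2085 + 0.05×0.2148 + 0.32×0.6816 + 0.30×0.5126 + 0.21×0.6060 = 0.6549
MRP = 9.64% − 3.14% = 6.50%
E(R_P) = R_f + β_P × MRP = 3.14% + 0.6549 × 6.50% = 7.40%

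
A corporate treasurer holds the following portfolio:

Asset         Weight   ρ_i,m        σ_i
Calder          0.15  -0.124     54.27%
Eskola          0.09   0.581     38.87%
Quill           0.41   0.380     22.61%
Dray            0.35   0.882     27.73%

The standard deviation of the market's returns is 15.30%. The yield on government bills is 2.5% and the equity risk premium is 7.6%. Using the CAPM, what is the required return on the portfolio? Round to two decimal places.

β_Calder = -0.124 × 54.27% / 15.30% = -0.4398
β_Eskola = 0.581 × 38.87% / 15.30% = 1.4760
β_Quill = 0.380 × 22.61% / 15.30% = 0.5616
β_Dray = 0.882 × 27.73% / 15.30% = 1.5986
β_P = Σ w_i β_i = 0.15×-0.4398 + 0.09×1.4760 + 0.41×0.5616 + 0.35×1.5986 = 0.8566
E(R_P) = R_f + β_P × MRP = 2.5% + 0.8566 × 7.6% = 9.01%

9.01%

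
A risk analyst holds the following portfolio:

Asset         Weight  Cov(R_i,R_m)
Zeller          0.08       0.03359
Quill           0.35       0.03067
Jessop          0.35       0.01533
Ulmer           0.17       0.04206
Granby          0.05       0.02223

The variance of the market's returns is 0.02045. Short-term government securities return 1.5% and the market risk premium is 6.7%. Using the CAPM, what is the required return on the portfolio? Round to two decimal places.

10.36%

β_Zeller = 0.03359 / 0.02045 = 1.6425
β_Quill = 0.03067 / 0.02045 = 1.4998
β_Jessop = 0.01533 / 0.02045 = 0.7496
β_Ulmer = 0.04206 / 0.02045 = 2.0567
β_Granby = 0.02223 / 0.02045 = 1.0870
β_P = Σ w_i β_i = 0.08×1.6425 + 0.35×1.4998 + 0.35×0.7496 + 0.17×2.0567 + 0.05×1.0870 = 1.3227
E(R_P) = R_f + β_P × MRP = 1.5% + 1.3227 × 6.7% = 10.36%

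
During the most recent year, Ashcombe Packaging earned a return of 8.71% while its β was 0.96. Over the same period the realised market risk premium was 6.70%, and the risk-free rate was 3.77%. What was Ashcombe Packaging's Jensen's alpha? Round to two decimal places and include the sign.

CAPM benchmark = R_f + β(R_m − R_f) = 3.77% + 0.96 × 6.70% = 10.2020%
α = actual − benchmark = 8.71% − 10.2020% = -1.49%

-1.49%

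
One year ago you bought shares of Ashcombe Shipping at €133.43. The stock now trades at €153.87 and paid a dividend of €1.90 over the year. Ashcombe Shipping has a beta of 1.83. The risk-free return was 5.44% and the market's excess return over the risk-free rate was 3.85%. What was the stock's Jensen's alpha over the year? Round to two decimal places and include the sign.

+4.26%

Realised HPR = (P1 + D1 − P0) / P0 = (153.87 + 1.90 − 133.43) / 133.43 = 22.34 / 133.43 = 16.7429%
CAPM required = R_f + β·MRP = 5.44% + 1.83 × 3.85% = 12.4855%
α = realised − required = 16.7429% − 12.4855% = +4.26%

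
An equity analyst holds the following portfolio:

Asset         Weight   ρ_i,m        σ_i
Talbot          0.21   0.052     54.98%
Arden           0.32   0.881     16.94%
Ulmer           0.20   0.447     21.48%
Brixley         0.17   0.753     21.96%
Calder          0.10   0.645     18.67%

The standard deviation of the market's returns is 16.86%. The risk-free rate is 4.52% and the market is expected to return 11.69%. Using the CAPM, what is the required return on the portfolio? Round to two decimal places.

9.33%

β_Talbot = 0.052 × 54.98% / 16.86% = 0.1696
β_Arden = 0.881 × 16.94% / 16.86% = 0.8852
β_Ulmer = 0.447 × 21.48% / 16.86% = 0.5695
β_Brixley = 0.753 × 21.96% / 16.86% = 0.9808
β_Calder = 0.645 × 18.67% / 16.86% = 0.7142
β_P = Σ w_i β_i = 0.21×0.1696 + 0.32×0.8852 + 0.20×0.5695 + 0.17×0.9808 + 0.10×0.7142 = 0.6709
MRP = 11.69% − 4.52% = 7.17%
E(R_P) = R_f + β_P × MRP = 4.52% + 0.6709 × 7.17% = 9.33%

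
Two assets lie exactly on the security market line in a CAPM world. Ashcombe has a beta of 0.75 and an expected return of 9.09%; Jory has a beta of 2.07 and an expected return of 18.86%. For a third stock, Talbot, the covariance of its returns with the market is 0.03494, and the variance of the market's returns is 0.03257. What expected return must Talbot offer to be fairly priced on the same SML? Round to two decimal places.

11.48%

MRP = (18.86% − 9.09%) / (2.07 − 0.75) = 7.4015%
R_f = 9.09% − 0.75 × 7.4015% = 3.5389%
β_Talbot = Cov / Var(R_m) = 0.03494 / 0.03257 = 1.0728
E(R_Talbot) = R_f + β × MRP = 3.5389% + 1.0728 × 7.4015% = 11.48%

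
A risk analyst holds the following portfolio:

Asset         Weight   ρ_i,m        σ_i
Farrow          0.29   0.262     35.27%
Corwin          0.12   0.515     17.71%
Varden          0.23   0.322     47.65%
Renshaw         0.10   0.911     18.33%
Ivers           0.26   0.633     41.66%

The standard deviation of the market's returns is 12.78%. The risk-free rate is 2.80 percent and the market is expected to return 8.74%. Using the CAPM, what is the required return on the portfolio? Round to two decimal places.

10.16%

β_Farrow = 0.262 × 35.27% / 12.78% = 0.7231
β_Corwin = 0.515 × 17.71% / 12.78% = 0.7137
β_Varden = 0.322 × 47.65% / 12.78% = 1.2006
β_Renshaw = 0.911 × 18.33% / 12.78% = 1.3066
β_Ivers = 0.633 × 41.66% / 12.78% = 2.0634
β_P = Σ w_i β_i = 0.29×0.7231 + 0.12×0.7137 + 0.23×1.2006 + 0.10×1.3066 + 0.26×2.0634 = 1.2386
MRP = 8.74% − 2.80% = 5.94%
E(R_P) = R_f + β_P × MRP = 2.80% + 1.2386 × 5.94% = 10.16%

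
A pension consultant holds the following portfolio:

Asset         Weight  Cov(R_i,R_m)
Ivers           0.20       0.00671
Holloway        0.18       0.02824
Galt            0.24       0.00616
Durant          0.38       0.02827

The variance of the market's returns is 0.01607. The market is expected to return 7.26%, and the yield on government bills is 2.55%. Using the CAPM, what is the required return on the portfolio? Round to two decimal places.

8.02%

β_Ivers = 0.00671 / 0.01607 = 0.4175
β_Holloway = 0.02824 / 0.01607 = 1.7573
β_Galt = 0.00616 / 0.01607 = 0.3833
β_Durant = 0.02827 / 0.01607 = 1.7592
β_P = Σ w_i β_i = 0.20×0.4175 + 0.18×1.7573 + 0.24×0.3833 + 0.38×1.7592 = 1.1603
MRP = 7.26% − 2.55% = 4.71%
E(R_P) = R_f + β_P × MRP = 2.55% + 1.1603 × 4.71% = 8.02%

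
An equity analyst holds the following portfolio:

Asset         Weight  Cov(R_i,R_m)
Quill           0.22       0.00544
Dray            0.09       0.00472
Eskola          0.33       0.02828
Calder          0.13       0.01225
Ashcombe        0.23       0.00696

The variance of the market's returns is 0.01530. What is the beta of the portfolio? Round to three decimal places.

0.925

β_Quill = 0.00544 / 0.01530 = 0.3556
β_Dray = 0.00472 / 0.01530 = 0.3085
β_Eskola = 0.02828 / 0.01530 = 1.8484
β_Calder = 0.01225 / 0.01530 = 0.8007
β_Ashcombe = 0.00696 / 0.01530 = 0.4549
β_P = Σ w_i β_i = 0.22×0.3556 + 0.09×0.3085 + 0.33×1.8484 + 0.13×0.8007 + 0.23×0.4549 = 0.9247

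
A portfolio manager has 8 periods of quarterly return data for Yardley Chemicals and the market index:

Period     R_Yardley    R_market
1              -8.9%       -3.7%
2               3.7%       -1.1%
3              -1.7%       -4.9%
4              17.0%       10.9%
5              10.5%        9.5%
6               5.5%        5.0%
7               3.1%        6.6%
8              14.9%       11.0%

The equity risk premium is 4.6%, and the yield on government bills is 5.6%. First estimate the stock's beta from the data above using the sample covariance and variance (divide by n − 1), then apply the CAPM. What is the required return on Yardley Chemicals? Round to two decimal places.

10.99%

Mean R_i = (-8.9 + 3.7 − 1.7 + 17.0 + 10.5 + 5.5 + 3.1 + 14.9) / 8 = 5.5125%
Mean R_m = (-3.7 − 1.1 − 4.9 + 10.9 + 9.5 + 5.0 + 6.6 + 11.0) / 8 = 4.1625%
Σ(R_i − R̄_i)(R_m − R̄_m) = 350.5338  ⇒  Cov = 350.5338 / 7 = 50.0763
Σ(R_m − R̄_m)² = 298.9188  ⇒  Var(R_m) = 298.9188 / 7 = 42.7027
β = Cov / Var(R_m) = 50.0763 / 42.7027 = 1.1727
E(R) = R_f + β × MRP = 5.6% + 1.1727 × 4.6% = 10.99%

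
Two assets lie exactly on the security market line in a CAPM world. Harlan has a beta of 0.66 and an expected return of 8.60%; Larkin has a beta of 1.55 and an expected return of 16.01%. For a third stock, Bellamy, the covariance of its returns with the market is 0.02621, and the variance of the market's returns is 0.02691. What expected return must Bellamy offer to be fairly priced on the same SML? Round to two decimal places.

MRP = (16.01% − 8.60%) / (1.55 − 0.66) = 8.3258%
R_f = 8.60% − 0.66 × 8.3258% = 3.1050%
β_Bellamy = Cov / Var(R_m) = 0.02621 / 0.02691 = 0.9740
E(R_Bellamy) = R_f + β × MRP = 3.1050% + 0.9740 × 8.3258% = 11.21%

11.21%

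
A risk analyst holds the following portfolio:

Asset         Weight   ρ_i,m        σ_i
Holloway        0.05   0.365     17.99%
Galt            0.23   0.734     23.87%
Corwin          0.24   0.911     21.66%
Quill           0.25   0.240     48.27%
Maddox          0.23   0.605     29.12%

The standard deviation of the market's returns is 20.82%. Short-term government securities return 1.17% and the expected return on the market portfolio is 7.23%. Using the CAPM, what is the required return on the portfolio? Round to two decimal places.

β_Holloway = 0.365 × 17.99% / 20.82% = 0.3154
β_Galt = 0.734 × 23.87% / 20.82% = 0.8415
β_Corwin = 0.911 × 21.66% / 20.82% = 0.9478
β_Quill = 0.240 × 48.27% / 20.82% = 0.5564
β_Maddox = 0.605 × 29.12% / 20.82% = 0.8462
β_P = Σ w_i β_i = 0.05×0.3154 + 0.23×0.8415 + 0.24×0.9478 + 0.25×0.5564 + 0.23×0.8462 = 0.7705
MRP = 7.23% − 1.17% = 6.06%
E(R_P) = R_f + β_P × MRP = 1.17% + 0.7705 × 6.06% = 5.84%

5.84%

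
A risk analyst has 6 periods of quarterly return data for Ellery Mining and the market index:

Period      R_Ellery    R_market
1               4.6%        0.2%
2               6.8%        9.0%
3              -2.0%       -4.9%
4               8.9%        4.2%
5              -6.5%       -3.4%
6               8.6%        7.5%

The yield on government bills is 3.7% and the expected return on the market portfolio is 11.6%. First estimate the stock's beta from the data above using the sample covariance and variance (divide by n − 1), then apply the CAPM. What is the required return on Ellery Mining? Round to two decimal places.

11.07%

Mean R_i = (4.6 + 6.8 − 2.0 + 8.9 − 6.5 + 8.6) / 6 = 3.4000%
Mean R_m = (0.2 + 9.0 − 4.9 + 4.2 − 3.4 + 7.5) / 6 = 2.1000%
Σ(R_i − R̄_i)(R_m − R̄_m) = 153.0600  ⇒  Cov = 153.0600 / 5 = 30.6120
Σ(R_m − R̄_m)² = 164.0400  ⇒  Var(R_m) = 164.0400 / 5 = 32.8080
β = Cov / Var(R_m) = 30.6120 / 32.8080 = 0.9331
MRP = 11.6% − 3.7% = 7.90%
E(R) = R_f + β × MRP = 3.7% + 0.9331 × 7.9% = 11.07%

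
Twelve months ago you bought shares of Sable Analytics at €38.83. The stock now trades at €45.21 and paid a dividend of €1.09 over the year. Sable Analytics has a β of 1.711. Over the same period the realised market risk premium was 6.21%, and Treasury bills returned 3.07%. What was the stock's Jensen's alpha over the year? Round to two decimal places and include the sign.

Realised HPR = (P1 + D1 − P0) / P0 = (45.21 + 1.09 − 38.83) / 38.83 = 7.47 / 38.83 = 19.2377%
CAPM required = R_f + β·MRP = 3.07% + 1.711 × 6.21% = 13.69531%
α = realised − required = 19.2377% − 13.69531% = +5.54%

+5.54%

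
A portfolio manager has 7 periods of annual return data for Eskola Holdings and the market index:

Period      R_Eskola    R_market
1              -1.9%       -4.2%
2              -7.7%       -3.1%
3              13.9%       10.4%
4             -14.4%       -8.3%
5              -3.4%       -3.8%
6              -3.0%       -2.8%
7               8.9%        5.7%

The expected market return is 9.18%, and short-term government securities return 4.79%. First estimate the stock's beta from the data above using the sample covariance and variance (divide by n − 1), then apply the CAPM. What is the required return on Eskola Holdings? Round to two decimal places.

Mean R_i = (-1.9 − 7.7 + 13.9 − 14.4 − 3.4 − 3.0 + 8.9) / 7 = -1.0857%
Mean R_m = (-4.2 − 3.1 + 10.4 − 8.3 − 3.8 − 2.8 + 5.7) / 7 = -0.8714%
Σ(R_i − R̄_i)(R_m − R̄_m) = 361.3571  ⇒  Cov = 361.3571 / 6 = 60.2262
Σ(R_m − R̄_m)² = 253.7543  ⇒  Var(R_m) = 253.7543 / 6 = 42.2924
β = Cov / Var(R_m) = 60.2262 / 42.2924 = 1.4240
MRP = 9.18% − 4.79% = 4.39%
E(R) = R_f + β × MRP = 4.79% + 1.4240 × 4.39% = 11.04%

11.04%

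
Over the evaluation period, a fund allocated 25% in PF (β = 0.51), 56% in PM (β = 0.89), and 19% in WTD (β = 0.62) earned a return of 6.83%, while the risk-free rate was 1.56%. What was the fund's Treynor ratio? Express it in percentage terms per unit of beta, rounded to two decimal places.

7.09%

β_P = 0.25×0.51 + 0.56×0.89 + 0.19×0.62 = 0.7437
Treynor = (R_P − R_f) / β_P = (6.83% − 1.56%) / 0.7437 = 5.27% / 0.7437 = 7.09%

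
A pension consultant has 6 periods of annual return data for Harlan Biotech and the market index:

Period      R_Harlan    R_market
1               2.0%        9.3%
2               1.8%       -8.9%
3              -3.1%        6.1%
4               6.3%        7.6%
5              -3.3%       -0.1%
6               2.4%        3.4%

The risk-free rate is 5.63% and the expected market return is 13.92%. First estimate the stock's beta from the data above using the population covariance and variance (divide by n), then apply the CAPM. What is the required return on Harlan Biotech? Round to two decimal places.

Mean R_i = (2.0 + 1.8 − 3.1 + 6.3 − 3.3 + 2.4) / 6 = 1.0167%
Mean R_m = (9.3 − 8.9 + 6.1 + 7.6 − 0.1 + 3.4) / 6 = 2.9000%
Σ(R_i − R̄_i)(R_m − R̄_m) = 22.3500  ⇒  Cov = 22.3500 / 6 = 3.7250
Σ(R_m − R̄_m)² = 221.7800  ⇒  Var(R_m) = 221.7800 / 6 = 36.9633
β = Cov / Var(R_m) = 3.7250 / 36.9633 = 0.1008
MRP = 13.92% − 5.63% = 8.29%
E(R) = R_f + β × MRP = 5.63% + 0.1008 × 8.29% = 6.47%

6.47%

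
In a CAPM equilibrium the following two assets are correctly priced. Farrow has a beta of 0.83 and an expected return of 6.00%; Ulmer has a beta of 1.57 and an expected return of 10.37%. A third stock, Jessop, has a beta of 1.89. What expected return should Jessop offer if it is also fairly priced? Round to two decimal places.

MRP (SML slope) = (10.37% − 6.00%) / (1.57 − 0.83) = 4.37% / 0.74 = 5.9054%
R_f (intercept) = 6.00% − 0.83 × 5.9054% = 1.0985%
E(R_Jessop) = R_f + β × MRP = 1.0985% + 1.89 × 5.9054% = 12.26%

12.26%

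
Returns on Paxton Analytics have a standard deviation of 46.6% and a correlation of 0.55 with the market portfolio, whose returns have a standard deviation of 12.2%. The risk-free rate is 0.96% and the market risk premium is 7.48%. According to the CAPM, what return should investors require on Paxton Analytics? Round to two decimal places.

16.67%

β = ρ × σ_i / σ_m = 0.55 × 46.6% / 12.2% = 2.1008
E(R) = 0.96% + 2.1008 × 7.48% = 16.67%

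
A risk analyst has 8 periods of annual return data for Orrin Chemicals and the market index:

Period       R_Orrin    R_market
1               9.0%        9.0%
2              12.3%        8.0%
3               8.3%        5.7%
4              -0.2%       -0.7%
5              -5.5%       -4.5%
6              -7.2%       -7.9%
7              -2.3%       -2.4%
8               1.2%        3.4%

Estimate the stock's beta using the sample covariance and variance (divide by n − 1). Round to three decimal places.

Mean R_i = (9.0 + 12.3 + 8.3 − 0.2 − 5.5 − 7.2 − 2.3 + 1.2) / 8 = 1.9500%
Mean R_m = (9.0 + 8.0 + 5.7 − 0.7 − 4.5 − 7.9 − 2.4 + 3.4) / 8 = 1.3250%
Σ(R_i − R̄_i)(R_m − R̄_m) = 297.4100  ⇒  Cov = 297.4100 / 7 = 42.4871
Σ(R_m − R̄_m)² = 263.9150  ⇒  Var(R_m) = 263.9150 / 7 = 37.7021
β = Cov / Var(R_m) = 42.4871 / 37.7021 = 1.1269

1.127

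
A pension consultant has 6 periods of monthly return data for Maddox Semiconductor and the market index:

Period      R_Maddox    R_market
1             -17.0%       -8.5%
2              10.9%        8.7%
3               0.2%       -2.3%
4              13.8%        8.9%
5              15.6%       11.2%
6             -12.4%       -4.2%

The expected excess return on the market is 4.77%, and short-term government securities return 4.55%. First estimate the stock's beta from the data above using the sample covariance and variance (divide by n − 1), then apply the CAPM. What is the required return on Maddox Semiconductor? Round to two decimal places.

Mean R_i = (-17.0 + 10.9 + 0.2 + 13.8 + 15.6 − 12.4) / 6 = 1.8500%
Mean R_m = (-8.5 + 8.7 − 2.3 + 8.9 + 11.2 − 4.2) / 6 = 2.3000%
Σ(R_i − R̄_i)(R_m − R̄_m) = 562.9600  ⇒  Cov = 562.9600 / 5 = 112.5920
Σ(R_m − R̄_m)² = 343.7800  ⇒  Var(R_m) = 343.7800 / 5 = 68.7560
β = Cov / Var(R_m) = 112.5920 / 68.7560 = 1.6376
E(R) = R_f + β × MRP = 4.55% + 1.6376 × 4.77% = 12.36%

12.36%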